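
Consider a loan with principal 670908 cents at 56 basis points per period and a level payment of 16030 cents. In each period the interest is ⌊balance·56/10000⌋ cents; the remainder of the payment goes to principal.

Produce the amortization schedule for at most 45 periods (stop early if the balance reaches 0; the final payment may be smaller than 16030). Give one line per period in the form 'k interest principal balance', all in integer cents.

1. interest=⌊670908·56/10000⌋=3757; principal=16030-3757=12273; balance=670908-12273=658635
2. interest=⌊658635·56/10000⌋=3688; principal=16030-3688=12342; balance=658635-12342=646293
3. interest=⌊646293·56/10000⌋=3619; principal=16030-3619=12411; balance=646293-12411=633882
4. interest=⌊633882·56/10000⌋=3549; principal=16030-3549=12481; balance=633882-12481=621401
5. interest=⌊621401·56/10000⌋=3479; principal=16030-3479=12551; balance=621401-12551=608850
6. interest=⌊608850·56/10000⌋=3409; principal=16030-3409=12621; balance=608850-12621=596229
7. interest=⌊596229·56/10000⌋=3338; principal=16030-3338=12692; balance=596229-12692=583537
8. interest=⌊583537·56/10000⌋=3267; principal=16030-3267=12763; balance=583537-12763=570774
9. interest=⌊570774·56/10000⌋=3196; principal=16030-3196=12834; balance=570774-12834=557940
10. interest=⌊557940·56/10000⌋=3124; principal=16030-3124=12906; balance=557940-12906=545034
11. interest=⌊545034·56/10000⌋=3052; principal=16030-3052=12978; balance=545034-12978=532056
12. interest=⌊532056·56/10000⌋=2979; principal=16030-2979=13051; balance=532056-13051=519005
13. interest=⌊519005·56/10000⌋=2906; principal=16030-2906=13124; balance=519005-13124=505881
14. interest=⌊505881·56/10000⌋=2832; principal=16030-2832=13198; balance=505881-13198=492683
15. interest=⌊492683·56/10000⌋=2759; principal=16030-2759=13271; balance=492683-13271=479412
16. interest=⌊479412·56/10000⌋=2684; principal=16030-2684=13346; balance=479412-13346=466066
17. interest=⌊466066·56/10000⌋=2609; principal=16030-2609=13421; balance=466066-13421=452645
18. interest=⌊452645·56/10000⌋=2534; principal=16030-2534=13496; balance=452645-13496=439149
19. interest=⌊439149·56/10000⌋=2459; principal=16030-2459=13571; balance=439149-13571=425578
20. interest=⌊425578·56/10000⌋=2383; principal=16030-2383=13647; balance=425578-13647=411931
21. interest=⌊411931·56/10000⌋=2306; principal=16030-2306=13724; balance=411931-13724=398207
22. interest=⌊398207·56/10000⌋=2229; principal=16030-2229=13801; balance=398207-13801=384406
23. interest=⌊384406·56/10000⌋=2152; principal=16030-2152=13878; balance=384406-13878=370528
24. interest=⌊370528·56/10000⌋=2074; principal=16030-2074=13956; balance=370528-13956=356572
25. interest=⌊356572·56/10000⌋=1996; principal=16030-1996=14034; balance=356572-14034=342538
26. interest=⌊342538·56/10000⌋=1918; principal=16030-1918=14112; balance=342538-14112=328426
27. interest=⌊328426·56/10000⌋=1839; principal=16030-1839=14191; balance=328426-14191=314235
28. interest=⌊314235·56/10000⌋=1759; principal=16030-1759=14271; balance=314235-14271=299964
29. interest=⌊299964·56/10000⌋=1679; principal=16030-1679=14351; balance=299964-14351=285613
30. interest=⌊285613·56/10000⌋=1599; principal=16030-1599=14431; balance=285613-14431=271182
31. interest=⌊271182·56/10000⌋=1518; principal=16030-1518=14512; balance=271182-14512=256670
32. interest=⌊256670·56/10000⌋=1437; principal=16030-1437=14593; balance=256670-14593=242077
33. interest=⌊242077·56/10000⌋=1355; principal=16030-1355=14675; balance=242077-14675=227402
34. interest=⌊227402·56/10000⌋=1273; principal=16030-1273=14757; balance=227402-14757=212645
35. interest=⌊212645·56/10000⌋=1190; principal=16030-1190=14840; balance=212645-14840=197805
36. interest=⌊197805·56/10000⌋=1107; principal=16030-1107=14923; balance=197805-14923=182882
37. interest=⌊182882·56/10000⌋=1024; principal=16030-1024=15006; balance=182882-15006=167876
38. interest=⌊167876·56/10000⌋=940; principal=16030-940=15090; balance=167876-15090=152786
39. interest=⌊152786·56/10000⌋=855; principal=16030-855=15175; balance=152786-15175=137611
40. interest=⌊137611·56/10000⌋=770; principal=16030-770=15260; balance=137611-15260=122351
41. interest=⌊122351·56/10000⌋=685; principal=16030-685=15345; balance=122351-15345=107006
42. interest=⌊107006·56/10000⌋=599; principal=16030-599=15431; balance=107006-15431=91575
43. interest=⌊91575·56/10000⌋=512; principal=16030-512=15518; balance=91575-15518=76057
44. interest=⌊76057·56/10000⌋=425; principal=16030-425=15605; balance=76057-15605=60452
45. interest=⌊60452·56/10000⌋=338; principal=16030-338=15692; balance=60452-15692=44760

1 3757 12273 658635
2 3688 12342 646293
3 3619 12411 633882
4 3549 12481 621401
5 3479 12551 608850
6 3409 12621 596229
7 3338 12692 583537
8 3267 12763 570774
9 3196 12834 557940
10 3124 12906 545034
11 3052 12978 532056
12 2979 13051 519005
13 2906 13124 505881
14 2832 13198 492683
15 2759 13271 479412
16 2684 13346 466066
17 2609 13421 452645
18 2534 13496 439149
19 2459 13571 425578
20 2383 13647 411931
21 2306 13724 398207
22 2229 13801 384406
23 2152 13878 370528
24 2074 13956 356572
25 1996 14034 342538
26 1918 14112 328426
27 1839 14191 314235
28 1759 14271 299964
29 1679 14351 285613
30 1599 14431 271182
31 1518 14512 256670
32 1437 14593 242077
33 1355 14675 227402
34 1273 14757 212645
35 1190 14840 197805
36 1107 14923 182882
37 1024 15006 167876
38 940 15090 152786
39 855 15175 137611
40 770 15260 122351
41 685 15345 107006
42 599 15431 91575
43 512 15518 76057
44 425 15605 60452
45 338 15692 44760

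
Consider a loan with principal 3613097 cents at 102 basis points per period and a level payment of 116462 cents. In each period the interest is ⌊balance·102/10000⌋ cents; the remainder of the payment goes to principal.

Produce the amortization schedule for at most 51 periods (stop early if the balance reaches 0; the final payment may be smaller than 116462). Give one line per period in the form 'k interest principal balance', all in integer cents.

1 36853 79609 3533488
2 36041 80421 3453067
3 35221 81241 3371826
4 34392 82070 3289756
5 33555 82907 3206849
6 32709 83753 3123096
7 31855 84607 3038489
8 30992 85470 2953019
9 30120 86342 2866677
10 29240 87222 2779455
11 28350 88112 2691343
12 27451 89011 2602332
13 26543 89919 2512413
14 25626 90836 2421577
15 24700 91762 2329815
16 23764 92698 2237117
17 22818 93644 2143473
18 21863 94599 2048874
19 20898 95564 1953310
20 19923 96539 1856771
21 18939 97523 1759248
22 17944 98518 1660730
23 16939 99523 1561207
24 15924 100538 1460669
25 14898 101564 1359105
26 13862 102600 1256505
27 12816 103646 1152859
28 11759 104703 1048156
29 10691 105771 942385
30 9612 106850 835535
31 8522 107940 727595
32 7421 109041 618554
33 6309 110153 508401
34 5185 111277 397124
35 4050 112412 284712
36 2904 113558 171154
37 1745 114717 56437
38 575 56437 0

1. interest=⌊3613097·102/10000⌋=36853; principal=116462-36853=79609; balance=3613097-79609=3533488
2. interest=⌊3533488·102/10000⌋=36041; principal=116462-36041=80421; balance=3533488-80421=3453067
3. interest=⌊3453067·102/10000⌋=35221; principal=116462-35221=81241; balance=3453067-81241=3371826
4. interest=⌊3371826·102/10000⌋=34392; principal=116462-34392=82070; balance=3371826-82070=3289756
5. interest=⌊3289756·102/10000⌋=33555; principal=116462-33555=82907; balance=3289756-82907=3206849
6. interest=⌊3206849·102/10000⌋=32709; principal=116462-32709=83753; balance=3206849-83753=3123096
7. interest=⌊3123096·102/10000⌋=31855; principal=116462-31855=84607; balance=3123096-84607=3038489
8. interest=⌊3038489·102/10000⌋=30992; principal=116462-30992=85470; balance=3038489-85470=2953019
9. interest=⌊2953019·102/10000⌋=30120; principal=116462-30120=86342; balance=2953019-86342=2866677
10. interest=⌊2866677·102/10000⌋=29240; principal=116462-29240=87222; balance=2866677-87222=2779455
11. interest=⌊2779455·102/10000⌋=28350; principal=116462-28350=88112; balance=2779455-88112=2691343
12. interest=⌊2691343·102/10000⌋=27451; principal=116462-27451=89011; balance=2691343-89011=2602332
13. interest=⌊2602332·102/10000⌋=26543; principal=116462-26543=89919; balance=2602332-89919=2512413
14. interest=⌊2512413·102/10000⌋=25626; principal=116462-25626=90836; balance=2512413-90836=2421577
15. interest=⌊2421577·102/10000⌋=24700; principal=116462-24700=91762; balance=2421577-91762=2329815
16. interest=⌊2329815·102/10000⌋=23764; principal=116462-23764=92698; balance=2329815-92698=2237117
17. interest=⌊2237117·102/10000⌋=22818; principal=116462-22818=93644; balance=2237117-93644=2143473
18. interest=⌊2143473·102/10000⌋=21863; principal=116462-21863=94599; balance=2143473-94599=2048874
19. interest=⌊2048874·102/10000⌋=20898; principal=116462-20898=95564; balance=2048874-95564=1953310
20. interest=⌊1953310·102/10000⌋=19923; principal=116462-19923=96539; balance=1953310-96539=1856771
21. interest=⌊1856771·102/10000⌋=18939; principal=116462-18939=97523; balance=1856771-97523=1759248
22. interest=⌊1759248·102/10000⌋=17944; principal=116462-17944=98518; balance=1759248-98518=1660730
23. interest=⌊1660730·102/10000⌋=16939; principal=116462-16939=99523; balance=1660730-99523=1561207
24. interest=⌊1561207·102/10000⌋=15924; principal=116462-15924=100538; balance=1561207-100538=1460669
25. interest=⌊1460669·102/10000⌋=14898; principal=116462-14898=101564; balance=1460669-101564=1359105
26. interest=⌊1359105·102/10000⌋=13862; principal=116462-13862=102600; balance=1359105-102600=1256505
27. interest=⌊1256505·102/10000⌋=12816; principal=116462-12816=103646; balance=1256505-103646=1152859
28. interest=⌊1152859·102/10000⌋=11759; principal=116462-11759=104703; balance=1152859-104703=1048156
29. interest=⌊1048156·102/10000⌋=10691; principal=116462-10691=105771; balance=1048156-105771=942385
30. interest=⌊942385·102/10000⌋=9612; principal=116462-9612=106850; balance=942385-106850=835535
31. interest=⌊835535·102/10000⌋=8522; principal=116462-8522=107940; balance=835535-107940=727595
32. interest=⌊727595·102/10000⌋=7421; principal=116462-7421=109041; balance=727595-109041=618554
33. interest=⌊618554·102/10000⌋=6309; principal=116462-6309=110153; balance=618554-110153=508401
34. interest=⌊508401·102/10000⌋=5185; principal=116462-5185=111277; balance=508401-111277=397124
35. interest=⌊397124·102/10000⌋=4050; principal=116462-4050=112412; balance=397124-112412=284712
36. interest=⌊284712·102/10000⌋=2904; principal=116462-2904=113558; balance=284712-113558=171154
37. interest=⌊171154·102/10000⌋=1745; principal=116462-1745=114717; balance=171154-114717=56437
38. interest=⌊56437·102/10000⌋=575; principal=min(116462-575,56437)=56437; balance=56437-56437=0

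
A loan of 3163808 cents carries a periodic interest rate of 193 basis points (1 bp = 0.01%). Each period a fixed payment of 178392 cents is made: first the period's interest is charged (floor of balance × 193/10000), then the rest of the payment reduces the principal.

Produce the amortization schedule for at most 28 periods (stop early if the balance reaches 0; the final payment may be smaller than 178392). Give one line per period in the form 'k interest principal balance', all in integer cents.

1. interest=⌊3163808·193/10000⌋=61061; principal=178392-61061=117331; balance=3163808-117331=3046477
2. interest=⌊3046477·193/10000⌋=58797; principal=178392-58797=119595; balance=3046477-119595=2926882
3. interest=⌊2926882·193/10000⌋=56488; principal=178392-56488=121904; balance=2926882-121904=2804978
4. interest=⌊2804978·193/10000⌋=54136; principal=178392-54136=124256; balance=2804978-124256=2680722
5. interest=⌊2680722·193/10000⌋=51737; principal=178392-51737=126655; balance=2680722-126655=2554067
6. interest=⌊2554067·193/10000⌋=49293; principal=178392-49293=129099; balance=2554067-129099=2424968
7. interest=⌊2424968·193/10000⌋=46801; principal=178392-46801=131591; balance=2424968-131591=2293377
8. interest=⌊2293377·193/10000⌋=44262; principal=178392-44262=134130; balance=2293377-134130=2159247
9. interest=⌊2159247·193/10000⌋=41673; principal=178392-41673=136719; balance=2159247-136719=2022528
10. interest=⌊2022528·193/10000⌋=39034; principal=178392-39034=139358; balance=2022528-139358=1883170
11. interest=⌊1883170·193/10000⌋=36345; principal=178392-36345=142047; balance=1883170-142047=1741123
12. interest=⌊1741123·193/10000⌋=33603; principal=178392-33603=144789; balance=1741123-144789=1596334
13. interest=⌊1596334·193/10000⌋=30809; principal=178392-30809=147583; balance=1596334-147583=1448751
14. interest=⌊1448751·193/10000⌋=27960; principal=178392-27960=150432; balance=1448751-150432=1298319
15. interest=⌊1298319·193/10000⌋=25057; principal=178392-25057=153335; balance=1298319-153335=1144984
16. interest=⌊1144984·193/10000⌋=22098; principal=178392-22098=156294; balance=1144984-156294=988690
17. interest=⌊988690·193/10000⌋=19081; principal=178392-19081=159311; balance=988690-159311=829379
18. interest=⌊829379·193/10000⌋=16007; principal=178392-16007=162385; balance=829379-162385=666994
19. interest=⌊666994·193/10000⌋=12872; principal=178392-12872=165520; balance=666994-165520=501474
20. interest=⌊501474·193/10000⌋=9678; principal=178392-9678=168714; balance=501474-168714=332760
21. interest=⌊332760·193/10000⌋=6422; principal=178392-6422=171970; balance=332760-171970=160790
22. interest=⌊160790·193/10000⌋=3103; principal=min(178392-3103,160790)=160790; balance=160790-160790=0

1 61061 117331 3046477
2 58797 119595 2926882
3 56488 121904 2804978
4 54136 124256 2680722
5 51737 126655 2554067
6 49293 129099 2424968
7 46801 131591 2293377
8 44262 134130 2159247
9 41673 136719 2022528
10 39034 139358 1883170
11 36345 142047 1741123
12 33603 144789 1596334
13 30809 147583 1448751
14 27960 150432 1298319
15 25057 153335 1144984
16 22098 156294 988690
17 19081 159311 829379
18 16007 162385 666994
19 12872 165520 501474
20 9678 168714 332760
21 6422 171970 160790
22 3103 160790 0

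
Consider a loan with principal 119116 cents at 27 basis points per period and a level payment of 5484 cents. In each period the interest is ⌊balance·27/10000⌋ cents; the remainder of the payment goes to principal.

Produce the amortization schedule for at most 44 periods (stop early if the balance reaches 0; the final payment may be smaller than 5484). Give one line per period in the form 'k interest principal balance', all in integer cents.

1 321 5163 113953
2 307 5177 108776
3 293 5191 103585
4 279 5205 98380
5 265 5219 93161
6 251 5233 87928
7 237 5247 82681
8 223 5261 77420
9 209 5275 72145
10 194 5290 66855
11 180 5304 61551
12 166 5318 56233
13 151 5333 50900
14 137 5347 45553
15 122 5362 40191
16 108 5376 34815
17 94 5390 29425
18 79 5405 24020
19 64 5420 18600
20 50 5434 13166
21 35 5449 7717
22 20 5464 2253
23 6 2253 0

1. interest=⌊119116·27/10000⌋=321; principal=5484-321=5163; balance=119116-5163=113953
2. interest=⌊113953·27/10000⌋=307; principal=5484-307=5177; balance=113953-5177=108776
3. interest=⌊108776·27/10000⌋=293; principal=5484-293=5191; balance=108776-5191=103585
4. interest=⌊103585·27/10000⌋=279; principal=5484-279=5205; balance=103585-5205=98380
5. interest=⌊98380·27/10000⌋=265; principal=5484-265=5219; balance=98380-5219=93161
6. interest=⌊93161·27/10000⌋=251; principal=5484-251=5233; balance=93161-5233=87928
7. interest=⌊87928·27/10000⌋=237; principal=5484-237=5247; balance=87928-5247=82681
8. interest=⌊82681·27/10000⌋=223; principal=5484-223=5261; balance=82681-5261=77420
9. interest=⌊77420·27/10000⌋=209; principal=5484-209=5275; balance=77420-5275=72145
10. interest=⌊72145·27/10000⌋=194; principal=5484-194=5290; balance=72145-5290=66855
11. interest=⌊66855·27/10000⌋=180; principal=5484-180=5304; balance=66855-5304=61551
12. interest=⌊61551·27/10000⌋=166; principal=5484-166=5318; balance=61551-5318=56233
13. interest=⌊56233·27/10000⌋=151; principal=5484-151=5333; balance=56233-5333=50900
14. interest=⌊50900·27/10000⌋=137; principal=5484-137=5347; balance=50900-5347=45553
15. interest=⌊45553·27/10000⌋=122; principal=5484-122=5362; balance=45553-5362=40191
16. interest=⌊40191·27/10000⌋=108; principal=5484-108=5376; balance=40191-5376=34815
17. interest=⌊34815·27/10000⌋=94; principal=5484-94=5390; balance=34815-5390=29425
18. interest=⌊29425·27/10000⌋=79; principal=5484-79=5405; balance=29425-5405=24020
19. interest=⌊24020·27/10000⌋=64; principal=5484-64=5420; balance=24020-5420=18600
20. interest=⌊18600·27/10000⌋=50; principal=5484-50=5434; balance=18600-5434=13166
21. interest=⌊13166·27/10000⌋=35; principal=5484-35=5449; balance=13166-5449=7717
22. interest=⌊7717·27/10000⌋=20; principal=5484-20=5464; balance=7717-5464=2253
23. interest=⌊2253·27/10000⌋=6; principal=min(5484-6,2253)=2253; balance=2253-2253=0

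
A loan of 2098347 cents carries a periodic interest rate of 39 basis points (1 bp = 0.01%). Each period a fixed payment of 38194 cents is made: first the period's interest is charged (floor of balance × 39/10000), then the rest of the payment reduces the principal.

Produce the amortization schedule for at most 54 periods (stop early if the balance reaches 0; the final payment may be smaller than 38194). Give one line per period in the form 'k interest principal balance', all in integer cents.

1 8183 30011 2068336
2 8066 30128 2038208
3 7949 30245 2007963
4 7831 30363 1977600
5 7712 30482 1947118
6 7593 30601 1916517
7 7474 30720 1885797
8 7354 30840 1854957
9 7234 30960 1823997
10 7113 31081 1792916
11 6992 31202 1761714
12 6870 31324 1730390
13 6748 31446 1698944
14 6625 31569 1667375
15 6502 31692 1635683
16 6379 31815 1603868
17 6255 31939 1571929
18 6130 32064 1539865
19 6005 32189 1507676
20 5879 32315 1475361
21 5753 32441 1442920
22 5627 32567 1410353
23 5500 32694 1377659
24 5372 32822 1344837
25 5244 32950 1311887
26 5116 33078 1278809
27 4987 33207 1245602
28 4857 33337 1212265
29 4727 33467 1178798
30 4597 33597 1145201
31 4466 33728 1111473
32 4334 33860 1077613
33 4202 33992 1043621
34 4070 34124 1009497
35 3937 34257 975240
36 3803 34391 940849
37 3669 34525 906324
38 3534 34660 871664
39 3399 34795 836869
40 3263 34931 801938
41 3127 35067 766871
42 2990 35204 731667
43 2853 35341 696326
44 2715 35479 660847
45 2577 35617 625230
46 2438 35756 589474
47 2298 35896 553578
48 2158 36036 517542
49 2018 36176 481366
50 1877 36317 445049
51 1735 36459 408590
52 1593 36601 371989
53 1450 36744 335245
54 1307 36887 298358

1. interest=⌊2098347·39/10000⌋=8183; principal=38194-8183=30011; balance=2098347-30011=2068336
2. interest=⌊2068336·39/10000⌋=8066; principal=38194-8066=30128; balance=2068336-30128=2038208
3. interest=⌊2038208·39/10000⌋=7949; principal=38194-7949=30245; balance=2038208-30245=2007963
4. interest=⌊2007963·39/10000⌋=7831; principal=38194-7831=30363; balance=2007963-30363=1977600
5. interest=⌊1977600·39/10000⌋=7712; principal=38194-7712=30482; balance=1977600-30482=1947118
6. interest=⌊1947118·39/10000⌋=7593; principal=38194-7593=30601; balance=1947118-30601=1916517
7. interest=⌊1916517·39/10000⌋=7474; principal=38194-7474=30720; balance=1916517-30720=1885797
8. interest=⌊1885797·39/10000⌋=7354; principal=38194-7354=30840; balance=1885797-30840=1854957
9. interest=⌊1854957·39/10000⌋=7234; principal=38194-7234=30960; balance=1854957-30960=1823997
10. interest=⌊1823997·39/10000⌋=7113; principal=38194-7113=31081; balance=1823997-31081=1792916
11. interest=⌊1792916·39/10000⌋=6992; principal=38194-6992=31202; balance=1792916-31202=1761714
12. interest=⌊1761714·39/10000⌋=6870; principal=38194-6870=31324; balance=1761714-31324=1730390
13. interest=⌊1730390·39/10000⌋=6748; principal=38194-6748=31446; balance=1730390-31446=1698944
14. interest=⌊1698944·39/10000⌋=6625; principal=38194-6625=31569; balance=1698944-31569=1667375
15. interest=⌊1667375·39/10000⌋=6502; principal=38194-6502=31692; balance=1667375-31692=1635683
16. interest=⌊1635683·39/10000⌋=6379; principal=38194-6379=31815; balance=1635683-31815=1603868
17. interest=⌊1603868·39/10000⌋=6255; principal=38194-6255=31939; balance=1603868-31939=1571929
18. interest=⌊1571929·39/10000⌋=6130; principal=38194-6130=32064; balance=1571929-32064=1539865
19. interest=⌊1539865·39/10000⌋=6005; principal=38194-6005=32189; balance=1539865-32189=1507676
20. interest=⌊1507676·39/10000⌋=5879; principal=38194-5879=32315; balance=1507676-32315=1475361
21. interest=⌊1475361·39/10000⌋=5753; principal=38194-5753=32441; balance=1475361-32441=1442920
22. interest=⌊1442920·39/10000⌋=5627; principal=38194-5627=32567; balance=1442920-32567=1410353
23. interest=⌊1410353·39/10000⌋=5500; principal=38194-5500=32694; balance=1410353-32694=1377659
24. interest=⌊1377659·39/10000⌋=5372; principal=38194-5372=32822; balance=1377659-32822=1344837
25. interest=⌊1344837·39/10000⌋=5244; principal=38194-5244=32950; balance=1344837-32950=1311887
26. interest=⌊1311887·39/10000⌋=5116; principal=38194-5116=33078; balance=1311887-33078=1278809
27. interest=⌊1278809·39/10000⌋=4987; principal=38194-4987=33207; balance=1278809-33207=1245602
28. interest=⌊1245602·39/10000⌋=4857; principal=38194-4857=33337; balance=1245602-33337=1212265
29. interest=⌊1212265·39/10000⌋=4727; principal=38194-4727=33467; balance=1212265-33467=1178798
30. interest=⌊1178798·39/10000⌋=4597; principal=38194-4597=33597; balance=1178798-33597=1145201
31. interest=⌊1145201·39/10000⌋=4466; principal=38194-4466=33728; balance=1145201-33728=1111473
32. interest=⌊1111473·39/10000⌋=4334; principal=38194-4334=33860; balance=1111473-33860=1077613
33. interest=⌊1077613·39/10000⌋=4202; principal=38194-4202=33992; balance=1077613-33992=1043621
34. interest=⌊1043621·39/10000⌋=4070; principal=38194-4070=34124; balance=1043621-34124=1009497
35. interest=⌊1009497·39/10000⌋=3937; principal=38194-3937=34257; balance=1009497-34257=975240
36. interest=⌊975240·39/10000⌋=3803; principal=38194-3803=34391; balance=975240-34391=940849
37. interest=⌊940849·39/10000⌋=3669; principal=38194-3669=34525; balance=940849-34525=906324
38. interest=⌊906324·39/10000⌋=3534; principal=38194-3534=34660; balance=906324-34660=871664
39. interest=⌊871664·39/10000⌋=3399; principal=38194-3399=34795; balance=871664-34795=836869
40. interest=⌊836869·39/10000⌋=3263; principal=38194-3263=34931; balance=836869-34931=801938
41. interest=⌊801938·39/10000⌋=3127; principal=38194-3127=35067; balance=801938-35067=766871
42. interest=⌊766871·39/10000⌋=2990; principal=38194-2990=35204; balance=766871-35204=731667
43. interest=⌊731667·39/10000⌋=2853; principal=38194-2853=35341; balance=731667-35341=696326
44. interest=⌊696326·39/10000⌋=2715; principal=38194-2715=35479; balance=696326-35479=660847
45. interest=⌊660847·39/10000⌋=2577; principal=38194-2577=35617; balance=660847-35617=625230
46. interest=⌊625230·39/10000⌋=2438; principal=38194-2438=35756; balance=625230-35756=589474
47. interest=⌊589474·39/10000⌋=2298; principal=38194-2298=35896; balance=589474-35896=553578
48. interest=⌊553578·39/10000⌋=2158; principal=38194-2158=36036; balance=553578-36036=517542
49. interest=⌊517542·39/10000⌋=2018; principal=38194-2018=36176; balance=517542-36176=481366
50. interest=⌊481366·39/10000⌋=1877; principal=38194-1877=36317; balance=481366-36317=445049
51. interest=⌊445049·39/10000⌋=1735; principal=38194-1735=36459; balance=445049-36459=408590
52. interest=⌊408590·39/10000⌋=1593; principal=38194-1593=36601; balance=408590-36601=371989
53. interest=⌊371989·39/10000⌋=1450; principal=38194-1450=36744; balance=371989-36744=335245
54. interest=⌊335245·39/10000⌋=1307; principal=38194-1307=36887; balance=335245-36887=298358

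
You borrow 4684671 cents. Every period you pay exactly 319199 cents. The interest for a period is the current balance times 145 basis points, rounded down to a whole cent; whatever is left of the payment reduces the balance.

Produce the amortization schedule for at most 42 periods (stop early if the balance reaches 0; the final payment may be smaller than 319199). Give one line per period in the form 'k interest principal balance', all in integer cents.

1 67927 251272 4433399
2 64284 254915 4178484
3 60588 258611 3919873
4 56838 262361 3657512
5 53033 266166 3391346
6 49174 270025 3121321
7 45259 273940 2847381
8 41287 277912 2569469
9 37257 281942 2287527
10 33169 286030 2001497
11 29021 290178 1711319
12 24814 294385 1416934
13 20545 298654 1118280
14 16215 302984 815296
15 11821 307378 507918
16 7364 311835 196083
17 2843 196083 0

1. interest=⌊4684671·145/10000⌋=67927; principal=319199-67927=251272; balance=4684671-251272=4433399
2. interest=⌊4433399·145/10000⌋=64284; principal=319199-64284=254915; balance=4433399-254915=4178484
3. interest=⌊4178484·145/10000⌋=60588; principal=319199-60588=258611; balance=4178484-258611=3919873
4. interest=⌊3919873·145/10000⌋=56838; principal=319199-56838=262361; balance=3919873-262361=3657512
5. interest=⌊3657512·145/10000⌋=53033; principal=319199-53033=266166; balance=3657512-266166=3391346
6. interest=⌊3391346·145/10000⌋=49174; principal=319199-49174=270025; balance=3391346-270025=3121321
7. interest=⌊3121321·145/10000⌋=45259; principal=319199-45259=273940; balance=3121321-273940=2847381
8. interest=⌊2847381·145/10000⌋=41287; principal=319199-41287=277912; balance=2847381-277912=2569469
9. interest=⌊2569469·145/10000⌋=37257; principal=319199-37257=281942; balance=2569469-281942=2287527
10. interest=⌊2287527·145/10000⌋=33169; principal=319199-33169=286030; balance=2287527-286030=2001497
11. interest=⌊2001497·145/10000⌋=29021; principal=319199-29021=290178; balance=2001497-290178=1711319
12. interest=⌊1711319·145/10000⌋=24814; principal=319199-24814=294385; balance=1711319-294385=1416934
13. interest=⌊1416934·145/10000⌋=20545; principal=319199-20545=298654; balance=1416934-298654=1118280
14. interest=⌊1118280·145/10000⌋=16215; principal=319199-16215=302984; balance=1118280-302984=815296
15. interest=⌊815296·145/10000⌋=11821; principal=319199-11821=307378; balance=815296-307378=507918
16. interest=⌊507918·145/10000⌋=7364; principal=319199-7364=311835; balance=507918-311835=196083
17. interest=⌊196083·145/10000⌋=2843; principal=min(319199-2843,196083)=196083; balance=196083-196083=0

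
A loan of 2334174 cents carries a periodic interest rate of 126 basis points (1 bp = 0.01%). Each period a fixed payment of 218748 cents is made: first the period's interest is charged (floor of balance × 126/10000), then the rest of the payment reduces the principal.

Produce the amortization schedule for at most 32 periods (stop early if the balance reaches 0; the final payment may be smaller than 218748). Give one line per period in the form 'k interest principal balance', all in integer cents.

1 29410 189338 2144836
2 27024 191724 1953112
3 24609 194139 1758973
4 22163 196585 1562388
5 19686 199062 1363326
6 17177 201571 1161755
7 14638 204110 957645
8 12066 206682 750963
9 9462 209286 541677
10 6825 211923 329754
11 4154 214594 115160
12 1451 115160 0

1. interest=⌊2334174·126/10000⌋=29410; principal=218748-29410=189338; balance=2334174-189338=2144836
2. interest=⌊2144836·126/10000⌋=27024; principal=218748-27024=191724; balance=2144836-191724=1953112
3. interest=⌊1953112·126/10000⌋=24609; principal=218748-24609=194139; balance=1953112-194139=1758973
4. interest=⌊1758973·126/10000⌋=22163; principal=218748-22163=196585; balance=1758973-196585=1562388
5. interest=⌊1562388·126/10000⌋=19686; principal=218748-19686=199062; balance=1562388-199062=1363326
6. interest=⌊1363326·126/10000⌋=17177; principal=218748-17177=201571; balance=1363326-201571=1161755
7. interest=⌊1161755·126/10000⌋=14638; principal=218748-14638=204110; balance=1161755-204110=957645
8. interest=⌊957645·126/10000⌋=12066; principal=218748-12066=206682; balance=957645-206682=750963
9. interest=⌊750963·126/10000⌋=9462; principal=218748-9462=209286; balance=750963-209286=541677
10. interest=⌊541677·126/10000⌋=6825; principal=218748-6825=211923; balance=541677-211923=329754
11. interest=⌊329754·126/10000⌋=4154; principal=218748-4154=214594; balance=329754-214594=115160
12. interest=⌊115160·126/10000⌋=1451; principal=min(218748-1451,115160)=115160; balance=115160-115160=0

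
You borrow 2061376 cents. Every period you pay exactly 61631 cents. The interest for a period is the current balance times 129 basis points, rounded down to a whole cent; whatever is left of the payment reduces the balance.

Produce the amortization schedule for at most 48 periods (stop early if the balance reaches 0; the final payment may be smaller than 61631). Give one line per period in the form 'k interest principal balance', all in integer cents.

1. interest=⌊2061376·129/10000⌋=26591; principal=61631-26591=35040; balance=2061376-35040=2026336
2. interest=⌊2026336·129/10000⌋=26139; principal=61631-26139=35492; balance=2026336-35492=1990844
3. interest=⌊1990844·129/10000⌋=25681; principal=61631-25681=35950; balance=1990844-35950=1954894
4. interest=⌊1954894·129/10000⌋=25218; principal=61631-25218=36413; balance=1954894-36413=1918481
5. interest=⌊1918481·129/10000⌋=24748; principal=61631-24748=36883; balance=1918481-36883=1881598
6. interest=⌊1881598·129/10000⌋=24272; principal=61631-24272=37359; balance=1881598-37359=1844239
7. interest=⌊1844239·129/10000⌋=23790; principal=61631-23790=37841; balance=1844239-37841=1806398
8. interest=⌊1806398·129/10000⌋=23302; principal=61631-23302=38329; balance=1806398-38329=1768069
9. interest=⌊1768069·129/10000⌋=22808; principal=61631-22808=38823; balance=1768069-38823=1729246
10. interest=⌊1729246·129/10000⌋=22307; principal=61631-22307=39324; balance=1729246-39324=1689922
11. interest=⌊1689922·129/10000⌋=21799; principal=61631-21799=39832; balance=1689922-39832=1650090
12. interest=⌊1650090·129/10000⌋=21286; principal=61631-21286=40345; balance=1650090-40345=1609745
13. interest=⌊1609745·129/10000⌋=20765; principal=61631-20765=40866; balance=1609745-40866=1568879
14. interest=⌊1568879·129/10000⌋=20238; principal=61631-20238=41393; balance=1568879-41393=1527486
15. interest=⌊1527486·129/10000⌋=19704; principal=61631-19704=41927; balance=1527486-41927=1485559
16. interest=⌊1485559·129/10000⌋=19163; principal=61631-19163=42468; balance=1485559-42468=1443091
17. interest=⌊1443091·129/10000⌋=18615; principal=61631-18615=43016; balance=1443091-43016=1400075
18. interest=⌊1400075·129/10000⌋=18060; principal=61631-18060=43571; balance=1400075-43571=1356504
19. interest=⌊1356504·129/10000⌋=17498; principal=61631-17498=44133; balance=1356504-44133=1312371
20. interest=⌊1312371·129/10000⌋=16929; principal=61631-16929=44702; balance=1312371-44702=1267669
21. interest=⌊1267669·129/10000⌋=16352; principal=61631-16352=45279; balance=1267669-45279=1222390
22. interest=⌊1222390·129/10000⌋=15768; principal=61631-15768=45863; balance=1222390-45863=1176527
23. interest=⌊1176527·129/10000⌋=15177; principal=61631-15177=46454; balance=1176527-46454=1130073
24. interest=⌊1130073·129/10000⌋=14577; principal=61631-14577=47054; balance=1130073-47054=1083019
25. interest=⌊1083019·129/10000⌋=13970; principal=61631-13970=47661; balance=1083019-47661=1035358
26. interest=⌊1035358·129/10000⌋=13356; principal=61631-13356=48275; balance=1035358-48275=987083
27. interest=⌊987083·129/10000⌋=12733; principal=61631-12733=48898; balance=987083-48898=938185
28. interest=⌊938185·129/10000⌋=12102; principal=61631-12102=49529; balance=938185-49529=888656
29. interest=⌊888656·129/10000⌋=11463; principal=61631-11463=50168; balance=888656-50168=838488
30. interest=⌊838488·129/10000⌋=10816; principal=61631-10816=50815; balance=838488-50815=787673
31. interest=⌊787673·129/10000⌋=10160; principal=61631-10160=51471; balance=787673-51471=736202
32. interest=⌊736202·129/10000⌋=9497; principal=61631-9497=52134; balance=736202-52134=684068
33. interest=⌊684068·129/10000⌋=8824; principal=61631-8824=52807; balance=684068-52807=631261
34. interest=⌊631261·129/10000⌋=8143; principal=61631-8143=53488; balance=631261-53488=577773
35. interest=⌊577773·129/10000⌋=7453; principal=61631-7453=54178; balance=577773-54178=523595
36. interest=⌊523595·129/10000⌋=6754; principal=61631-6754=54877; balance=523595-54877=468718
37. interest=⌊468718·129/10000⌋=6046; principal=61631-6046=55585; balance=468718-55585=413133
38. interest=⌊413133·129/10000⌋=5329; principal=61631-5329=56302; balance=413133-56302=356831
39. interest=⌊356831·129/10000⌋=4603; principal=61631-4603=57028; balance=356831-57028=299803
40. interest=⌊299803·129/10000⌋=3867; principal=61631-3867=57764; balance=299803-57764=242039
41. interest=⌊242039·129/10000⌋=3122; principal=61631-3122=58509; balance=242039-58509=183530
42. interest=⌊183530·129/10000⌋=2367; principal=61631-2367=59264; balance=183530-59264=124266
43. interest=⌊124266·129/10000⌋=1603; principal=61631-1603=60028; balance=124266-60028=64238
44. interest=⌊64238·129/10000⌋=828; principal=61631-828=60803; balance=64238-60803=3435
45. interest=⌊3435·129/10000⌋=44; principal=min(61631-44,3435)=3435; balance=3435-3435=0

1 26591 35040 2026336
2 26139 35492 1990844
3 25681 35950 1954894
4 25218 36413 1918481
5 24748 36883 1881598
6 24272 37359 1844239
7 23790 37841 1806398
8 23302 38329 1768069
9 22808 38823 1729246
10 22307 39324 1689922
11 21799 39832 1650090
12 21286 40345 1609745
13 20765 40866 1568879
14 20238 41393 1527486
15 19704 41927 1485559
16 19163 42468 1443091
17 18615 43016 1400075
18 18060 43571 1356504
19 17498 44133 1312371
20 16929 44702 1267669
21 16352 45279 1222390
22 15768 45863 1176527
23 15177 46454 1130073
24 14577 47054 1083019
25 13970 47661 1035358
26 13356 48275 987083
27 12733 48898 938185
28 12102 49529 888656
29 11463 50168 838488
30 10816 50815 787673
31 10160 51471 736202
32 9497 52134 684068
33 8824 52807 631261
34 8143 53488 577773
35 7453 54178 523595
36 6754 54877 468718
37 6046 55585 413133
38 5329 56302 356831
39 4603 57028 299803
40 3867 57764 242039
41 3122 58509 183530
42 2367 59264 124266
43 1603 60028 64238
44 828 60803 3435
45 44 3435 0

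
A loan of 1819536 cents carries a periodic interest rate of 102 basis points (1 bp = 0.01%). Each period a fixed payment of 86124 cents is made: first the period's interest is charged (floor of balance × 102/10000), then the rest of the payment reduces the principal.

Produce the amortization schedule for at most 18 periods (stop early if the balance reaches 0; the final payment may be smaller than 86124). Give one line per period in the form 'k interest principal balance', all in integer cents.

1 18559 67565 1751971
2 17870 68254 1683717
3 17173 68951 1614766
4 16470 69654 1545112
5 15760 70364 1474748
6 15042 71082 1403666
7 14317 71807 1331859
8 13584 72540 1259319
9 12845 73279 1186040
10 12097 74027 1112013
11 11342 74782 1037231
12 10579 75545 961686
13 9809 76315 885371
14 9030 77094 808277
15 8244 77880 730397
16 7450 78674 651723
17 6647 79477 572246
18 5836 80288 491958

1. interest=⌊1819536·102/10000⌋=18559; principal=86124-18559=67565; balance=1819536-67565=1751971
2. interest=⌊1751971·102/10000⌋=17870; principal=86124-17870=68254; balance=1751971-68254=1683717
3. interest=⌊1683717·102/10000⌋=17173; principal=86124-17173=68951; balance=1683717-68951=1614766
4. interest=⌊1614766·102/10000⌋=16470; principal=86124-16470=69654; balance=1614766-69654=1545112
5. interest=⌊1545112·102/10000⌋=15760; principal=86124-15760=70364; balance=1545112-70364=1474748
6. interest=⌊1474748·102/10000⌋=15042; principal=86124-15042=71082; balance=1474748-71082=1403666
7. interest=⌊1403666·102/10000⌋=14317; principal=86124-14317=71807; balance=1403666-71807=1331859
8. interest=⌊1331859·102/10000⌋=13584; principal=86124-13584=72540; balance=1331859-72540=1259319
9. interest=⌊1259319·102/10000⌋=12845; principal=86124-12845=73279; balance=1259319-73279=1186040
10. interest=⌊1186040·102/10000⌋=12097; principal=86124-12097=74027; balance=1186040-74027=1112013
11. interest=⌊1112013·102/10000⌋=11342; principal=86124-11342=74782; balance=1112013-74782=1037231
12. interest=⌊1037231·102/10000⌋=10579; principal=86124-10579=75545; balance=1037231-75545=961686
13. interest=⌊961686·102/10000⌋=9809; principal=86124-9809=76315; balance=961686-76315=885371
14. interest=⌊885371·102/10000⌋=9030; principal=86124-9030=77094; balance=885371-77094=808277
15. interest=⌊808277·102/10000⌋=8244; principal=86124-8244=77880; balance=808277-77880=730397
16. interest=⌊730397·102/10000⌋=7450; principal=86124-7450=78674; balance=730397-78674=651723
17. interest=⌊651723·102/10000⌋=6647; principal=86124-6647=79477; balance=651723-79477=572246
18. interest=⌊572246·102/10000⌋=5836; principal=86124-5836=80288; balance=572246-80288=491958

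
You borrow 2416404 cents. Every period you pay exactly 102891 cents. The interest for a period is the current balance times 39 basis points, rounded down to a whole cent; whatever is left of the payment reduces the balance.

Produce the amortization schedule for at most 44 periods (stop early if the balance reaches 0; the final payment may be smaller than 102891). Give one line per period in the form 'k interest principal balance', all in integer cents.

1 9423 93468 2322936
2 9059 93832 2229104
3 8693 94198 2134906
4 8326 94565 2040341
5 7957 94934 1945407
6 7587 95304 1850103
7 7215 95676 1754427
8 6842 96049 1658378
9 6467 96424 1561954
10 6091 96800 1465154
11 5714 97177 1367977
12 5335 97556 1270421
13 4954 97937 1172484
14 4572 98319 1074165
15 4189 98702 975463
16 3804 99087 876376
17 3417 99474 776902
18 3029 99862 677040
19 2640 100251 576789
20 2249 100642 476147
21 1856 101035 375112
22 1462 101429 273683
23 1067 101824 171859
24 670 102221 69638
25 271 69638 0

1. interest=⌊2416404·39/10000⌋=9423; principal=102891-9423=93468; balance=2416404-93468=2322936
2. interest=⌊2322936·39/10000⌋=9059; principal=102891-9059=93832; balance=2322936-93832=2229104
3. interest=⌊2229104·39/10000⌋=8693; principal=102891-8693=94198; balance=2229104-94198=2134906
4. interest=⌊2134906·39/10000⌋=8326; principal=102891-8326=94565; balance=2134906-94565=2040341
5. interest=⌊2040341·39/10000⌋=7957; principal=102891-7957=94934; balance=2040341-94934=1945407
6. interest=⌊1945407·39/10000⌋=7587; principal=102891-7587=95304; balance=1945407-95304=1850103
7. interest=⌊1850103·39/10000⌋=7215; principal=102891-7215=95676; balance=1850103-95676=1754427
8. interest=⌊1754427·39/10000⌋=6842; principal=102891-6842=96049; balance=1754427-96049=1658378
9. interest=⌊1658378·39/10000⌋=6467; principal=102891-6467=96424; balance=1658378-96424=1561954
10. interest=⌊1561954·39/10000⌋=6091; principal=102891-6091=96800; balance=1561954-96800=1465154
11. interest=⌊1465154·39/10000⌋=5714; principal=102891-5714=97177; balance=1465154-97177=1367977
12. interest=⌊1367977·39/10000⌋=5335; principal=102891-5335=97556; balance=1367977-97556=1270421
13. interest=⌊1270421·39/10000⌋=4954; principal=102891-4954=97937; balance=1270421-97937=1172484
14. interest=⌊1172484·39/10000⌋=4572; principal=102891-4572=98319; balance=1172484-98319=1074165
15. interest=⌊1074165·39/10000⌋=4189; principal=102891-4189=98702; balance=1074165-98702=975463
16. interest=⌊975463·39/10000⌋=3804; principal=102891-3804=99087; balance=975463-99087=876376
17. interest=⌊876376·39/10000⌋=3417; principal=102891-3417=99474; balance=876376-99474=776902
18. interest=⌊776902·39/10000⌋=3029; principal=102891-3029=99862; balance=776902-99862=677040
19. interest=⌊677040·39/10000⌋=2640; principal=102891-2640=100251; balance=677040-100251=576789
20. interest=⌊576789·39/10000⌋=2249; principal=102891-2249=100642; balance=576789-100642=476147
21. interest=⌊476147·39/10000⌋=1856; principal=102891-1856=101035; balance=476147-101035=375112
22. interest=⌊375112·39/10000⌋=1462; principal=102891-1462=101429; balance=375112-101429=273683
23. interest=⌊273683·39/10000⌋=1067; principal=102891-1067=101824; balance=273683-101824=171859
24. interest=⌊171859·39/10000⌋=670; principal=102891-670=102221; balance=171859-102221=69638
25. interest=⌊69638·39/10000⌋=271; principal=min(102891-271,69638)=69638; balance=69638-69638=0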